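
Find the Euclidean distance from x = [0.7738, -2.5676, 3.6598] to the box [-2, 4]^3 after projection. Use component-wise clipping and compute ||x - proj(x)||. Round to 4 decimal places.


Project each component onto [-2, 4].
clip(0.7738) = 0.7738, clip(-2.5676) = -2.0, clip(3.6598) = 3.6598
Projection = [0.7738, -2.0, 3.6598]
Squared diffs: [0.0, 0.3222, 0.0]
Distance = sqrt(0.3222) = 0.5676


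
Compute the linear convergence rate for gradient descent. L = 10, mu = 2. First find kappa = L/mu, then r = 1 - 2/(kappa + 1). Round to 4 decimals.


Step 1: Compute the condition number.
kappa = L/mu = 10/2 = 5.0
Step 2: Compute the convergence rate.
r = 1 - 2/(kappa + 1) = 1 - 2*mu/(L + mu) = (L - mu)/(L + mu) = 8/12 = 0.6667


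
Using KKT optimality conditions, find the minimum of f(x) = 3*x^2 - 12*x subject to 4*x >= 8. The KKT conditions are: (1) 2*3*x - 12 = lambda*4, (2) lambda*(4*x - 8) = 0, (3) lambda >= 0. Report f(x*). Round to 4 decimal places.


Step 1: Try lambda = 0 (constraint inactive).
Stationarity: 2*3*x - 12 = 0
x* = 12/(2*3) = 2.0
Check constraint: 4*2.0 = 8.0 >= 8 -- satisfied.
Step 2: Compute optimal value.
f(x*) = 3*2.0^2 - 12*2.0 = -12.0


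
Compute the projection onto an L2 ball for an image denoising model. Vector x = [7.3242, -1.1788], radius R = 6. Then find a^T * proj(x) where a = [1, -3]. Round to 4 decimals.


Step 1: Compute ||x|| (intermediates to 6 decimals).
||x|| = sqrt(7.3242^2 + (-1.1788)^2) = 7.418455
Step 2: Project.
Since ||x|| > R, scale = R/||x|| = 6/7.418455 = 0.808794, proj(x) = scale * x
proj(x) = [5.923769, -0.953406]
Step 3: Dot product.
a^T * proj(x) = 1*5.923769 - 3*(-0.953406) = 8.784


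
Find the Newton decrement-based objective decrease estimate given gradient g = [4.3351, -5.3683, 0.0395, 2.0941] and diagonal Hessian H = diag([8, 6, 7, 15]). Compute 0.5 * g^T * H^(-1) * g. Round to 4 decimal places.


Step 1: H is diagonal, so H^(-1) * g = [0.5419, -0.8947, 0.0056, 0.1396].
Step 2: g^T H^(-1) g = sum_i g_i^2 / H_ii
  = (4.3351)^2/8 + (-5.3683)^2/6 + (0.0395)^2/7 + (2.0941)^2/15
  = 2.3491 + 4.8031 + 0.0002 + 0.2924 = 7.4448
Step 3: Objective decrease = 0.5 * g^T H^(-1) g = 3.7224


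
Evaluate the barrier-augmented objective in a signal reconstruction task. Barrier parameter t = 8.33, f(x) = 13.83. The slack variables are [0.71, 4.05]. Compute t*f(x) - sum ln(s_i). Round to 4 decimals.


Step 1: Compute log-barrier.
ln values: [-0.3425, 1.3987]
phi = -(-0.3425 + 1.3987) = -1.0562
Step 2: Compute augmented objective.
t*f(x) = 8.33*13.83 = 115.2039
Total = 115.2039 - 1.0562 = 114.1477


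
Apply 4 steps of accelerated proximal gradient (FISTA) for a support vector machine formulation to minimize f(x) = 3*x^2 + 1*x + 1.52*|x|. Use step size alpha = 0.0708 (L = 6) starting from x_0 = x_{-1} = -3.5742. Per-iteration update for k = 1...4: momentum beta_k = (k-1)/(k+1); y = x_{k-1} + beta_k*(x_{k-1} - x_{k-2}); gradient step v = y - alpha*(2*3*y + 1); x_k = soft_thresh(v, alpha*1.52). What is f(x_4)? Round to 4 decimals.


FISTA on f(x) = 3*x^2 + 1*x + 1.52*|x|
L = 6, alpha = 0.0708
Iteration 1: beta = 0.0, y = -3.5742 + 0.0*(-3.5742 + 3.5742) = -3.5742
  grad(y) = -20.4452, v = y - alpha*grad = -2.1267
  prox(v) = soft_thresh(-2.1267, 0.1076) = -2.0191
Iteration 2: beta = 0.3333, y = -2.0191 + 0.3333*(-2.0191 + 3.5742) = -1.5007
  grad(y) = -8.0041, v = y - alpha*grad = -0.934
  prox(v) = soft_thresh(-0.934, 0.1076) = -0.8264
Iteration 3: beta = 0.5, y = -0.8264 + 0.5*(-0.8264 + 2.0191) = -0.23
  grad(y) = -0.3802, v = y - alpha*grad = -0.2031
  prox(v) = soft_thresh(-0.2031, 0.1076) = -0.0955
Iteration 4: beta = 0.6, y = -0.0955 + 0.6*(-0.0955 + 0.8264) = 0.343
  grad(y) = 3.0582, v = y - alpha*grad = 0.1265
  prox(v) = soft_thresh(0.1265, 0.1076) = 0.0189
f(x_4) = 3*0.0189^2 + 1*0.0189 + 1.52*|0.0189| = 0.0487


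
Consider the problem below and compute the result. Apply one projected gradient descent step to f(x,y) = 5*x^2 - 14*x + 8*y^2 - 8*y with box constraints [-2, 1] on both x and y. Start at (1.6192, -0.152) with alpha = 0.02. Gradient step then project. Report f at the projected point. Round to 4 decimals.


Step 1: Compute gradient at (1.6192, -0.152).
grad_x = 2*5*1.6192 - 14 = 2.192
grad_y = 2*8*-0.152 - 8 = -10.432
Step 2: Gradient step.
x_raw = 1.6192 - 0.02*2.192 = 1.5754
y_raw = -0.152 - 0.02*-10.432 = 0.0566
Step 3: Project onto [-2, 1].
x_proj = clip(1.5754) = 1.0
y_proj = clip(0.0566) = 0.0566
Step 4: Evaluate f.
f(1.0, 0.0566) = -9.4275


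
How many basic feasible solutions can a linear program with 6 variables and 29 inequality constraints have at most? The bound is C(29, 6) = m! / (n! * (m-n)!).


Each vertex corresponds to some choice of n active constraints out of m, so the number of vertices is at most C(m, n) = m! / (n!(m-n)!).
m = 29, n = 6
Numerator: 29 * 28 * 27 * 26 * 25 * 24
Denominator: 6! = 720
C(29, 6) = 475020


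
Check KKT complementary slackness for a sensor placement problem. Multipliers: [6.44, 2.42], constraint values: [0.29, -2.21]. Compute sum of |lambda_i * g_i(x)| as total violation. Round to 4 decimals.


KKT complementary slackness check:
lambda_1 * g_1 = 6.44 * 0.29 = 1.8676
lambda_2 * g_2 = 2.42 * -2.21 = -5.3482
Total violation = 1.8676 + 5.3482 = 7.2158


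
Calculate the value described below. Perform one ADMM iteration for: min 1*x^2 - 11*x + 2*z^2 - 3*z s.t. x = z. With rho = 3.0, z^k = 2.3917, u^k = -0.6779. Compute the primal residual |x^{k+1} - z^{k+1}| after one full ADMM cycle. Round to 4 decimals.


ADMM iteration with rho = 3.0, z^k = 2.3917, u^k = -0.6779
Step 1: x-update.
Minimize 1*x^2 - 11*x + (3.0/2)*(x - 2.3917 - 0.6779)^2
FOC: (2*1 + 3.0)*x = 11 + 3.0*(2.3917 + 0.6779)
x^{k+1} = 4.0418
Step 2: z-update.
Minimize 2*z^2 - 3*z + (3.0/2)*(4.0418 - z - 0.6779)^2
FOC: (2*2 + 3.0)*z = 3 + 3.0*(4.0418 - 0.6779)
z^{k+1} = 1.8702
Step 3: u-update.
u^{k+1} = -0.6779 + 4.0418 - 1.8702 = 1.4936
Step 4: Primal residual = |4.0418 - 1.8702| = 2.1715


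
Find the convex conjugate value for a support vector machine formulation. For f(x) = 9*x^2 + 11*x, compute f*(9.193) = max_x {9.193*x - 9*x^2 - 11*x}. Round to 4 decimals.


f*(y) = sup_x {y*x - a*x^2 - b*x} = sup_x {(y-b)*x - a*x^2}
FOC: (y - b) - 2a*x = 0 => x* = (y - b)/(2a)
x* = (9.193 - 11)/(2*9) = -0.1004
f*(9.193) = (y-b)^2/(4a) = (9.193 - 11)^2/(4*9)
= 3.2652/36 = 0.0907


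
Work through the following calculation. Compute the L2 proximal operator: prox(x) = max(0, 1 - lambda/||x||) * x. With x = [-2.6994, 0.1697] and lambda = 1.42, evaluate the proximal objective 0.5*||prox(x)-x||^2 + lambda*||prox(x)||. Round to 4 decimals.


Step 1: Compute ||x||.
||x|| = 2.7047
Step 2: Compute scaling factor.
scale = max(0, 1 - 1.42/2.7047) = 0.475
Step 3: prox(x) = [-1.2822, 0.0806]
||prox(x)|| = 1.2847
Step 4: Proximal objective.
0.5*||prox-x||^2 = 1.0082
lambda*||prox|| = 1.8243
Total = 2.8325


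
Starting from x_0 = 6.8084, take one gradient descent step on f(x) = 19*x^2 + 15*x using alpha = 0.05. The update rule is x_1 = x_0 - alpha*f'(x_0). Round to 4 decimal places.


We compute the gradient at x_0 and apply the update.
f'(x) = 38*x + 15
f'(6.8084) = 38*6.8084 + 15 = 273.7192
x_1 = 6.8084 - 0.05*273.7192 = -6.8776


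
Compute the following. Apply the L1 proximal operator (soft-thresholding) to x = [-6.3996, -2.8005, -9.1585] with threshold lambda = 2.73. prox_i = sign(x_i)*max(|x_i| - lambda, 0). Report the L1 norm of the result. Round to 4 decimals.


Soft-thresholding with lambda = 2.73:
prox(-6.3996) = sign(-6.3996)*max(|-6.3996| - 2.73, 0) = -3.6696
prox(-2.8005) = sign(-2.8005)*max(|-2.8005| - 2.73, 0) = -0.0705
prox(-9.1585) = sign(-9.1585)*max(|-9.1585| - 2.73, 0) = -6.4285
prox(x) = [-3.6696, -0.0705, -6.4285]
||prox(x)||_1 = 3.6696 + 0.0705 + 6.4285 = 10.1686


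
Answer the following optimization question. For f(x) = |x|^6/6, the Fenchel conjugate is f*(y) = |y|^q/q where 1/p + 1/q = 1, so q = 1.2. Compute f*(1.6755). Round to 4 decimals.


The conjugate exponent q satisfies 1/p + 1/q = 1.
p = 6, so q = 6/(6 - 1) = 1.2
|y|^q = 1.6755^1.2 = 1.8577
f*(1.6755) = 1.8577 / 1.2 = 1.5481


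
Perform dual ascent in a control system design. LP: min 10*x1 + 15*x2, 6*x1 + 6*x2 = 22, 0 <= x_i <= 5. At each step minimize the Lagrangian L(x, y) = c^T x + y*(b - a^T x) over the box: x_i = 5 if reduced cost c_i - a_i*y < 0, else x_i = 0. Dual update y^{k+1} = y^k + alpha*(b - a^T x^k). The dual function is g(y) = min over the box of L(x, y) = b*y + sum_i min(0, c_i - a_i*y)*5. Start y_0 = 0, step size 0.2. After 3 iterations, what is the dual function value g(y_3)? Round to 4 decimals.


Dual ascent for LP: min 10*x1 + 15*x2, 6*x1 + 6*x2 = 22, 0 <= x_i <= 5
Step 1: y^k = 0.0, reduced costs: (10.0, 15.0)
  x^k = (0.0, 0.0), subgradient = b - a^T x = 22.0
  y^{k+1} = 0.0 + 0.2*22.0 = 4.4
Step 2: y^k = 4.4, reduced costs: (-16.4, -11.4)
  x^k = (5.0, 5.0), subgradient = b - a^T x = -38.0
  y^{k+1} = 4.4 + 0.2*-38.0 = -3.2
Step 3: y^k = -3.2, reduced costs: (29.2, 34.2)
  x^k = (0.0, 0.0), subgradient = b - a^T x = 22.0
  y^{k+1} = -3.2 + 0.2*22.0 = 1.2
Dual objective at y_3 = 1.2: reduced costs (2.8, 7.8), box minimizer x = (0.0, 0.0)
g(y_3) = b*y + (c1 - a1*y)*x1 + (c2 - a2*y)*x2 = 22*1.2 + 2.8*0.0 + 7.8*0.0 = 26.4 + 0.0 + 0.0 = 26.4


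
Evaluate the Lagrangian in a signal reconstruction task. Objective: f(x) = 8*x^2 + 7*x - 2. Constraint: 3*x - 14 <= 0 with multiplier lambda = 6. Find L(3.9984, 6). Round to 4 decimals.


Step 1: Evaluate f(x).
f(3.9984) = 8*3.9984^2 + 7*3.9984 - 2 = 153.8864
Step 2: Evaluate g(x).
g(3.9984) = 3*3.9984 - 14 = -2.0048
Step 3: Compute Lagrangian.
L = 153.8864 + 6*-2.0048 = 141.8576


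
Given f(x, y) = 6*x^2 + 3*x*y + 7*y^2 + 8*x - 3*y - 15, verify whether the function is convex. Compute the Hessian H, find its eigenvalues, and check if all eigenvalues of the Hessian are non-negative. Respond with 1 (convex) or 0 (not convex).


The Hessian of f(x,y) = 6*x^2 + 3*x*y + 7*y^2 + 8*x - 3*y - 15 is:
H = [[12, 3], [3, 14]]
Trace = 12 + 14 = 26
Determinant = 12*14 - (3)^2 = 159
Discriminant = (26)^2 - 4*159 = 40.0
Eigenvalues: lambda_1 = 9.8377, lambda_2 = 16.1623
The function is convex.

1


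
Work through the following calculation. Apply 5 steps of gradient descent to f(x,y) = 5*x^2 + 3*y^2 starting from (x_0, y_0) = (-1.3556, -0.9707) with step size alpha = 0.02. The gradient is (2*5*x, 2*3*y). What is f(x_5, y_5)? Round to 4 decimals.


Gradient descent on f(x,y) = 5*x^2 + 3*y^2.
Starting point: (-1.3556, -0.9707), alpha = 0.02
Step 1: grad_x = 2*5*-1.3556 = -13.556, grad_y = 2*3*-0.9707 = -5.8242
  x_1 = -1.3556 - 0.02*-13.556 = -1.0845
  y_1 = -0.9707 - 0.02*-5.8242 = -0.8542
Step 2: grad_x = 2*5*-1.0845 = -10.8448, grad_y = 2*3*-0.8542 = -5.1253
  x_2 = -1.0845 - 0.02*-10.8448 = -0.8676
  y_2 = -0.8542 - 0.02*-5.1253 = -0.7517
Step 3: grad_x = 2*5*-0.8676 = -8.6758, grad_y = 2*3*-0.7517 = -4.5103
  x_3 = -0.8676 - 0.02*-8.6758 = -0.6941
  y_3 = -0.7517 - 0.02*-4.5103 = -0.6615
Step 4: grad_x = 2*5*-0.6941 = -6.9407, grad_y = 2*3*-0.6615 = -3.969
  x_4 = -0.6941 - 0.02*-6.9407 = -0.5553
  y_4 = -0.6615 - 0.02*-3.969 = -0.5821
Step 5: grad_x = 2*5*-0.5553 = -5.5525, grad_y = 2*3*-0.5821 = -3.4927
  x_5 = -0.5553 - 0.02*-5.5525 = -0.4442
  y_5 = -0.5821 - 0.02*-3.4927 = -0.5123
f(-0.4442, -0.5123) = 5*(-0.4442)^2 + 3*(-0.5123)^2 = 1.7738


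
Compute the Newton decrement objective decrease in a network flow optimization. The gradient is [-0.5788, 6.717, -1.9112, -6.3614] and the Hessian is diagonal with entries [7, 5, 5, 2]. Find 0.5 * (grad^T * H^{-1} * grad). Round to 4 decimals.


Step 1: H is diagonal, so H^(-1) * g = [-0.0827, 1.3434, -0.3822, -3.1807].
Step 2: g^T H^(-1) g = sum_i g_i^2 / H_ii
  = (-0.5788)^2/7 + (6.717)^2/5 + (-1.9112)^2/5 + (-6.3614)^2/2
  = 0.0479 + 9.0236 + 0.7305 + 20.2337 = 30.0357
Step 3: Objective decrease = 0.5 * g^T H^(-1) g = 15.0179


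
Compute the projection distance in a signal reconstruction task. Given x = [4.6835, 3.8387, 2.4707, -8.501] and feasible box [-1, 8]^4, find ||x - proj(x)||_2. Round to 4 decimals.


Project each component onto [-1, 8].
clip(4.6835) = 4.6835, clip(3.8387) = 3.8387, clip(2.4707) = 2.4707, clip(-8.501) = -1.0
Projection = [4.6835, 3.8387, 2.4707, -1.0]
Squared diffs: [0.0, 0.0, 0.0, 56.265]
Distance = sqrt(56.265) = 7.501


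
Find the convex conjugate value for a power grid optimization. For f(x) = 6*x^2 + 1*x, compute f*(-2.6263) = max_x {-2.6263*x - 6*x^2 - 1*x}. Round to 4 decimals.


f*(y) = sup_x {y*x - a*x^2 - b*x} = sup_x {(y-b)*x - a*x^2}
FOC: (y - b) - 2a*x = 0 => x* = (y - b)/(2a)
x* = (-2.6263 - 1)/(2*6) = -0.3022
f*(-2.6263) = (y-b)^2/(4a) = (-2.6263 - 1)^2/(4*6)
= 13.1501/24 = 0.5479


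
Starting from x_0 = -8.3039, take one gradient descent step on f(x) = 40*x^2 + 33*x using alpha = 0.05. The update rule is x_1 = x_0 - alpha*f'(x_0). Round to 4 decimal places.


We compute the gradient at x_0 and apply the update.
f'(x) = 80*x + 33
f'(-8.3039) = 80*-8.3039 + 33 = -631.312
x_1 = -8.3039 - 0.05*-631.312 = 23.2617


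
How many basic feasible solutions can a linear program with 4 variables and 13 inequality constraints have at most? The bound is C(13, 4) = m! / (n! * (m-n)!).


Each vertex corresponds to some choice of n active constraints out of m, so the number of vertices is at most C(m, n) = m! / (n!(m-n)!).
m = 13, n = 4
Numerator: 13 * 12 * 11 * 10
Denominator: 4! = 24
C(13, 4) = 715


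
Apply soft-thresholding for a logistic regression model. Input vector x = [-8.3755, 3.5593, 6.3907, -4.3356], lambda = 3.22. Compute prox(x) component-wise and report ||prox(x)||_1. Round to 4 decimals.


Soft-thresholding with lambda = 3.22:
prox(-8.3755) = sign(-8.3755)*max(|-8.3755| - 3.22, 0) = -5.1555
prox(3.5593) = sign(3.5593)*max(|3.5593| - 3.22, 0) = 0.3393
prox(6.3907) = sign(6.3907)*max(|6.3907| - 3.22, 0) = 3.1707
prox(-4.3356) = sign(-4.3356)*max(|-4.3356| - 3.22, 0) = -1.1156
prox(x) = [-5.1555, 0.3393, 3.1707, -1.1156]
||prox(x)||_1 = 5.1555 + 0.3393 + 3.1707 + 1.1156 = 9.7811


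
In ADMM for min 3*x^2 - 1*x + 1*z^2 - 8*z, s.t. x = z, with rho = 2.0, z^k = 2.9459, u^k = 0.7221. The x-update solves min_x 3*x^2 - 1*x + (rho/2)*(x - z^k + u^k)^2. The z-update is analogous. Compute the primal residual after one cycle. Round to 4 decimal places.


ADMM iteration with rho = 2.0, z^k = 2.9459, u^k = 0.7221
Step 1: x-update.
Minimize 3*x^2 - 1*x + (2.0/2)*(x - 2.9459 + 0.7221)^2
FOC: (2*3 + 2.0)*x = 1 + 2.0*(2.9459 - 0.7221)
x^{k+1} = 0.681
Step 2: z-update.
Minimize 1*z^2 - 8*z + (2.0/2)*(0.681 - z + 0.7221)^2
FOC: (2*1 + 2.0)*z = 8 + 2.0*(0.681 + 0.7221)
z^{k+1} = 2.7015
Step 3: u-update.
u^{k+1} = 0.7221 + 0.681 - 2.7015 = -1.2985
Step 4: Primal residual = |0.681 - 2.7015| = 2.0206


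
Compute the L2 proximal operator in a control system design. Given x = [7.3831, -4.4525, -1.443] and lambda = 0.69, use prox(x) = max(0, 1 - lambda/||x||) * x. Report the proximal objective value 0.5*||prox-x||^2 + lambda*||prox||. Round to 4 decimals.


Step 1: Compute ||x||.
||x|| = 8.7417
Step 2: Compute scaling factor.
scale = max(0, 1 - 0.69/8.7417) = 0.9211
Step 3: prox(x) = [6.8003, -4.1011, -1.3291]
||prox(x)|| = 8.0517
Step 4: Proximal objective.
0.5*||prox-x||^2 = 0.2381
lambda*||prox|| = 5.5557
Total = 5.7937


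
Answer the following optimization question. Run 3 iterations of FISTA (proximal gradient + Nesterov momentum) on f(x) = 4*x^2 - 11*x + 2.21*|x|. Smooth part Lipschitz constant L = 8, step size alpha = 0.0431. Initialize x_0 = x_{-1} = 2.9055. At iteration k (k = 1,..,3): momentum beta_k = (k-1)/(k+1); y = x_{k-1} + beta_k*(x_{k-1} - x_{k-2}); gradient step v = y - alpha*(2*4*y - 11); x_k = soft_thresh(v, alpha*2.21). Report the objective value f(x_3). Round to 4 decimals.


FISTA on f(x) = 4*x^2 - 11*x + 2.21*|x|
L = 8, alpha = 0.0431
Iteration 1: beta = 0.0, y = 2.9055 + 0.0*(2.9055 - 2.9055) = 2.9055
  grad(y) = 12.244, v = y - alpha*grad = 2.3778
  prox(v) = soft_thresh(2.3778, 0.0953) = 2.2825
Iteration 2: beta = 0.3333, y = 2.2825 + 0.3333*(2.2825 - 2.9055) = 2.0749
  grad(y) = 5.599, v = y - alpha*grad = 1.8336
  prox(v) = soft_thresh(1.8336, 0.0953) = 1.7383
Iteration 3: beta = 0.5, y = 1.7383 + 0.5*(1.7383 - 2.2825) = 1.4662
  grad(y) = 0.7296, v = y - alpha*grad = 1.4348
  prox(v) = soft_thresh(1.4348, 0.0953) = 1.3395
f(x_3) = 4*1.3395^2 - 11*1.3395 + 2.21*|1.3395| = -4.5972


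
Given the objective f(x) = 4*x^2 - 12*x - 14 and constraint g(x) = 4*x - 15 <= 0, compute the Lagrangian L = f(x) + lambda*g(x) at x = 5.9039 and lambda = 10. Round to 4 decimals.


Step 1: Evaluate f(x).
f(5.9039) = 4*5.9039^2 - 12*5.9039 - 14 = 54.5773
Step 2: Evaluate g(x).
g(5.9039) = 4*5.9039 - 15 = 8.6156
Step 3: Compute Lagrangian.
L = 54.5773 + 10*8.6156 = 140.7333


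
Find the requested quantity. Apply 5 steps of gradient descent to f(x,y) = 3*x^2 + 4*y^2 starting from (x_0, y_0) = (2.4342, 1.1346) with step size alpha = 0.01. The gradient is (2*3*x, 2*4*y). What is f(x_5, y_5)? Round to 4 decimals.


Gradient descent on f(x,y) = 3*x^2 + 4*y^2.
Starting point: (2.4342, 1.1346), alpha = 0.01
Step 1: grad_x = 2*3*2.4342 = 14.6052, grad_y = 2*4*1.1346 = 9.0768
  x_1 = 2.4342 - 0.01*14.6052 = 2.2881
  y_1 = 1.1346 - 0.01*9.0768 = 1.0438
Step 2: grad_x = 2*3*2.2881 = 13.7289, grad_y = 2*4*1.0438 = 8.3507
  x_2 = 2.2881 - 0.01*13.7289 = 2.1509
  y_2 = 1.0438 - 0.01*8.3507 = 0.9603
Step 3: grad_x = 2*3*2.1509 = 12.9052, grad_y = 2*4*0.9603 = 7.6826
  x_3 = 2.1509 - 0.01*12.9052 = 2.0218
  y_3 = 0.9603 - 0.01*7.6826 = 0.8835
Step 4: grad_x = 2*3*2.0218 = 12.1308, grad_y = 2*4*0.8835 = 7.068
  x_4 = 2.0218 - 0.01*12.1308 = 1.9005
  y_4 = 0.8835 - 0.01*7.068 = 0.8128
Step 5: grad_x = 2*3*1.9005 = 11.403, grad_y = 2*4*0.8128 = 6.5026
  x_5 = 1.9005 - 0.01*11.403 = 1.7865
  y_5 = 0.8128 - 0.01*6.5026 = 0.7478
f(1.7865, 0.7478) = 3*1.7865^2 + 4*0.7478^2 = 11.8112


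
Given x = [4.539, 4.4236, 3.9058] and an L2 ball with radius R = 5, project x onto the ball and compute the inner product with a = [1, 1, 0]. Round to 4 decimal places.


Step 1: Compute ||x|| (intermediates to 6 decimals).
||x|| = sqrt(4.539^2 + 4.4236^2 + 3.9058^2) = 7.444866
Step 2: Project.
Since ||x|| > R, scale = R/||x|| = 5/7.444866 = 0.671604, proj(x) = scale * x
proj(x) = [3.048411, 2.970907, 2.623151]
Step 3: Dot product.
a^T * proj(x) = 1*3.048411 + 1*2.970907 + 0*2.623151 = 6.0193


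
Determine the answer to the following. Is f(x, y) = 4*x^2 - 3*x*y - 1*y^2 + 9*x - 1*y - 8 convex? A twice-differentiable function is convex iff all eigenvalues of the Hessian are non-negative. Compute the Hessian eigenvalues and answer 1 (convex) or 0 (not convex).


The Hessian of f(x,y) = 4*x^2 - 3*x*y - 1*y^2 + 9*x - 1*y - 8 is:
H = [[8, -3], [-3, -2]]
Trace = 8 - 2 = 6
Determinant = 8*-2 - (-3)^2 = -25
Discriminant = (6)^2 - 4*-25 = 136.0
Eigenvalues: lambda_1 = -2.831, lambda_2 = 8.831
The function is not convex.

0


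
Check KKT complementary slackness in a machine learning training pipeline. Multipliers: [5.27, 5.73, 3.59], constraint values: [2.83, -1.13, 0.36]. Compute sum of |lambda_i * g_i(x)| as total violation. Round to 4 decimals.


KKT complementary slackness check:
lambda_1 * g_1 = 5.27 * 2.83 = 14.9141
lambda_2 * g_2 = 5.73 * -1.13 = -6.4749
lambda_3 * g_3 = 3.59 * 0.36 = 1.2924
Total violation = 14.9141 + 6.4749 + 1.2924 = 22.6814


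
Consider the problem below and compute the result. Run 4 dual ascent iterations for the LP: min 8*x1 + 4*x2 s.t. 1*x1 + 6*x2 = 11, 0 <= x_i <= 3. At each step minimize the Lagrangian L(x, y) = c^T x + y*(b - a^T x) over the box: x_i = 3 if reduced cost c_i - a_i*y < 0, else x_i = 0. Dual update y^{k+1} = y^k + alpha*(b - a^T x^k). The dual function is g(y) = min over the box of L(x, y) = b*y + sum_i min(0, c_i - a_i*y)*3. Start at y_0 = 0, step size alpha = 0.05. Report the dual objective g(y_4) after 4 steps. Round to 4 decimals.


Dual ascent for LP: min 8*x1 + 4*x2, 1*x1 + 6*x2 = 11, 0 <= x_i <= 3
Step 1: y^k = 0.0, reduced costs: (8.0, 4.0)
  x^k = (0.0, 0.0), subgradient = b - a^T x = 11.0
  y^{k+1} = 0.0 + 0.05*11.0 = 0.55
Step 2: y^k = 0.55, reduced costs: (7.45, 0.7)
  x^k = (0.0, 0.0), subgradient = b - a^T x = 11.0
  y^{k+1} = 0.55 + 0.05*11.0 = 1.1
Step 3: y^k = 1.1, reduced costs: (6.9, -2.6)
  x^k = (0.0, 3.0), subgradient = b - a^T x = -7.0
  y^{k+1} = 1.1 + 0.05*-7.0 = 0.75
Step 4: y^k = 0.75, reduced costs: (7.25, -0.5)
  x^k = (0.0, 3.0), subgradient = b - a^T x = -7.0
  y^{k+1} = 0.75 + 0.05*-7.0 = 0.4
Dual objective at y_4 = 0.4: reduced costs (7.6, 1.6), box minimizer x = (0.0, 0.0)
g(y_4) = b*y + (c1 - a1*y)*x1 + (c2 - a2*y)*x2 = 11*0.4 + 7.6*0.0 + 1.6*0.0 = 4.4 + 0.0 + 0.0 = 4.4


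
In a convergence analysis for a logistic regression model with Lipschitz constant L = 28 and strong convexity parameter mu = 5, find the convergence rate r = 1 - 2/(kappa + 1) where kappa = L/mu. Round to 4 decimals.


Step 1: Compute the condition number.
kappa = L/mu = 28/5 = 5.6
Step 2: Compute the convergence rate.
r = 1 - 2/(kappa + 1) = 1 - 2*mu/(L + mu) = (L - mu)/(L + mu) = 23/33 = 0.697


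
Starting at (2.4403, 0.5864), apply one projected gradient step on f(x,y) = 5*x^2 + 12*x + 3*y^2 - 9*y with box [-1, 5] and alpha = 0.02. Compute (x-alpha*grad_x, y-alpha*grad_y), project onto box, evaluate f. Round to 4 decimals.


Step 1: Compute gradient at (2.4403, 0.5864).
grad_x = 2*5*2.4403 + 12 = 36.403
grad_y = 2*3*0.5864 - 9 = -5.4816
Step 2: Gradient step.
x_raw = 2.4403 - 0.02*36.403 = 1.7122
y_raw = 0.5864 - 0.02*-5.4816 = 0.696
Step 3: Project onto [-1, 5].
x_proj = clip(1.7122) = 1.7122
y_proj = clip(0.696) = 0.696
Step 4: Evaluate f.
f(1.7122, 0.696) = 30.3948


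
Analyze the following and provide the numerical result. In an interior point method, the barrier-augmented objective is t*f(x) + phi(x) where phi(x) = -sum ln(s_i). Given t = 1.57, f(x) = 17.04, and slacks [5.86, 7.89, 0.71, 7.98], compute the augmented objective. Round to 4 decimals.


Step 1: Compute log-barrier.
ln values: [1.7681, 2.0656, -0.3425, 2.0769]
phi = -(1.7681 + 2.0656 - 0.3425 + 2.0769) = -5.5682
Step 2: Compute augmented objective.
t*f(x) = 1.57*17.04 = 26.7528
Total = 26.7528 - 5.5682 = 21.1846


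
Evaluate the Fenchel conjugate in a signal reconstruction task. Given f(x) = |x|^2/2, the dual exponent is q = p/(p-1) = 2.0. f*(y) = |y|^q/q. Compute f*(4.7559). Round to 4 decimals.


The conjugate exponent q satisfies 1/p + 1/q = 1.
p = 2, so q = 2/(2 - 1) = 2.0
|y|^q = 4.7559^2.0 = 22.6186
f*(4.7559) = 22.6186 / 2.0 = 11.3093


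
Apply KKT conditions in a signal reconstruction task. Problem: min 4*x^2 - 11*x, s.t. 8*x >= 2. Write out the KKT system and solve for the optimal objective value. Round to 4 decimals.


Step 1: Try lambda = 0 (constraint inactive).
Stationarity: 2*4*x - 11 = 0
x* = 11/(2*4) = 1.375
Check constraint: 8*1.375 = 11.0 >= 2 -- satisfied.
Step 2: Compute optimal value.
f(x*) = 4*1.375^2 - 11*1.375 = -7.5625


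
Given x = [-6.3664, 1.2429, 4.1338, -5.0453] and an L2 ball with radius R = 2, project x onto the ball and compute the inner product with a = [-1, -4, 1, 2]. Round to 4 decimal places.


Step 1: Compute ||x|| (intermediates to 6 decimals).
||x|| = sqrt((-6.3664)^2 + 1.2429^2 + 4.1338^2 + (-5.0453)^2) = 9.19887
Step 2: Project.
Since ||x|| > R, scale = R/||x|| = 2/9.19887 = 0.217418, proj(x) = scale * x
proj(x) = [-1.38417, 0.270229, 0.898763, -1.096939]
Step 3: Dot product.
a^T * proj(x) = -1*(-1.38417) - 4*0.270229 + 1*0.898763 + 2*(-1.096939) = -0.9919


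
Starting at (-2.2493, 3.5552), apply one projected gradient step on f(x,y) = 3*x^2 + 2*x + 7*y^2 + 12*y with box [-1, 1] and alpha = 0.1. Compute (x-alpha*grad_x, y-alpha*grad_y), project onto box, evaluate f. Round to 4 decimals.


Step 1: Compute gradient at (-2.2493, 3.5552).
grad_x = 2*3*-2.2493 + 2 = -11.4958
grad_y = 2*7*3.5552 + 12 = 61.7728
Step 2: Gradient step.
x_raw = -2.2493 - 0.1*-11.4958 = -1.0997
y_raw = 3.5552 - 0.1*61.7728 = -2.6221
Step 3: Project onto [-1, 1].
x_proj = clip(-1.0997) = -1.0
y_proj = clip(-2.6221) = -1.0
Step 4: Evaluate f.
f(-1.0, -1.0) = -4.0


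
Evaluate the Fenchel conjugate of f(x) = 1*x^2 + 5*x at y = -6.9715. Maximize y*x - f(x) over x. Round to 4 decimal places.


f*(y) = sup_x {y*x - a*x^2 - b*x} = sup_x {(y-b)*x - a*x^2}
FOC: (y - b) - 2a*x = 0 => x* = (y - b)/(2a)
x* = (-6.9715 - 5)/(2*1) = -5.9858
f*(-6.9715) = (y-b)^2/(4a) = (-6.9715 - 5)^2/(4*1)
= 143.3168/4 = 35.8292


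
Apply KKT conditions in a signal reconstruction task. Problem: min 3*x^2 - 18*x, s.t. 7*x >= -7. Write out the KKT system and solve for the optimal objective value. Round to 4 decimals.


Step 1: Try lambda = 0 (constraint inactive).
Stationarity: 2*3*x - 18 = 0
x* = 18/(2*3) = 3.0
Check constraint: 7*3.0 = 21.0 >= -7 -- satisfied.
Step 2: Compute optimal value.
f(x*) = 3*3.0^2 - 18*3.0 = -27.0


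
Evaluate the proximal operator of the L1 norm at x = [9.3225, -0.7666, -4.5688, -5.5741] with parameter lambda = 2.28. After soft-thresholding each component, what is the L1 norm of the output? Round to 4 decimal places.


Soft-thresholding with lambda = 2.28:
prox(9.3225) = sign(9.3225)*max(|9.3225| - 2.28, 0) = 7.0425
prox(-0.7666) = sign(-0.7666)*max(|-0.7666| - 2.28, 0) = 0.0
prox(-4.5688) = sign(-4.5688)*max(|-4.5688| - 2.28, 0) = -2.2888
prox(-5.5741) = sign(-5.5741)*max(|-5.5741| - 2.28, 0) = -3.2941
prox(x) = [7.0425, 0.0, -2.2888, -3.2941]
||prox(x)||_1 = 7.0425 + 0.0 + 2.2888 + 3.2941 = 12.6254


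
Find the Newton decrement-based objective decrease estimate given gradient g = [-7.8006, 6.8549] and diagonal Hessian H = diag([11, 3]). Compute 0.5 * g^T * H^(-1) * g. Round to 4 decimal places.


Step 1: H is diagonal, so H^(-1) * g = [-0.7091, 2.285].
Step 2: g^T H^(-1) g = sum_i g_i^2 / H_ii
  = (-7.8006)^2/11 + (6.8549)^2/3
  = 5.5318 + 15.6632 = 21.195
Step 3: Objective decrease = 0.5 * g^T H^(-1) g = 10.5975


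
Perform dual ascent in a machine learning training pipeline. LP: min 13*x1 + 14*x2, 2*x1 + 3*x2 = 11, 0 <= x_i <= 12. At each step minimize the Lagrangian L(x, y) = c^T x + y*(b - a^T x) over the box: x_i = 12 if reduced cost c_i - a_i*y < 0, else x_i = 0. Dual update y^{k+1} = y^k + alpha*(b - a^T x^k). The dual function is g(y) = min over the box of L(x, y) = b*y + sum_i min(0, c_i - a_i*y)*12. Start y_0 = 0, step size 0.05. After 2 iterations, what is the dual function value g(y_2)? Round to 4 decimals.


Dual ascent for LP: min 13*x1 + 14*x2, 2*x1 + 3*x2 = 11, 0 <= x_i <= 12
Step 1: y^k = 0.0, reduced costs: (13.0, 14.0)
  x^k = (0.0, 0.0), subgradient = b - a^T x = 11.0
  y^{k+1} = 0.0 + 0.05*11.0 = 0.55
Step 2: y^k = 0.55, reduced costs: (11.9, 12.35)
  x^k = (0.0, 0.0), subgradient = b - a^T x = 11.0
  y^{k+1} = 0.55 + 0.05*11.0 = 1.1
Dual objective at y_2 = 1.1: reduced costs (10.8, 10.7), box minimizer x = (0.0, 0.0)
g(y_2) = b*y + (c1 - a1*y)*x1 + (c2 - a2*y)*x2 = 11*1.1 + 10.8*0.0 + 10.7*0.0 = 12.1 + 0.0 + 0.0 = 12.1


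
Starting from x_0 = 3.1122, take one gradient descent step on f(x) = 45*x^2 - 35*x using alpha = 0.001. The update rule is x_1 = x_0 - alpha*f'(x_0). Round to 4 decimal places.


We compute the gradient at x_0 and apply the update.
f'(x) = 90*x - 35
f'(3.1122) = 90*3.1122 - 35 = 245.098
x_1 = 3.1122 - 0.001*245.098 = 2.8671


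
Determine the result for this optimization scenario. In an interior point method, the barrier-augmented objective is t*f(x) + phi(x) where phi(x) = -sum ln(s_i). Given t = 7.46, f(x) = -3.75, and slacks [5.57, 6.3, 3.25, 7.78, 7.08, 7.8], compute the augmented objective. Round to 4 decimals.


Step 1: Compute log-barrier.
ln values: [1.7174, 1.8405, 1.1787, 2.0516, 1.9573, 2.0541]
phi = -(1.7174 + 1.8405 + 1.1787 + 2.0516 + 1.9573 + 2.0541) = -10.7996
Step 2: Compute augmented objective.
t*f(x) = 7.46*-3.75 = -27.975
Total = -27.975 - 10.7996 = -38.7746


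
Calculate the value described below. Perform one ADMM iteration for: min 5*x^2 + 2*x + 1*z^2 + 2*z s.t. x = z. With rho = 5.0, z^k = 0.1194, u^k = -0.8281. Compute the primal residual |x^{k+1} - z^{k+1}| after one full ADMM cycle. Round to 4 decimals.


ADMM iteration with rho = 5.0, z^k = 0.1194, u^k = -0.8281
Step 1: x-update.
Minimize 5*x^2 + 2*x + (5.0/2)*(x - 0.1194 - 0.8281)^2
FOC: (2*5 + 5.0)*x = -2 + 5.0*(0.1194 + 0.8281)
x^{k+1} = 0.1825
Step 2: z-update.
Minimize 1*z^2 + 2*z + (5.0/2)*(0.1825 - z - 0.8281)^2
FOC: (2*1 + 5.0)*z = -2 + 5.0*(0.1825 - 0.8281)
z^{k+1} = -0.7469
Step 3: u-update.
u^{k+1} = -0.8281 + 0.1825 + 0.7469 = 0.1013
Step 4: Primal residual = |0.1825 + 0.7469| = 0.9294


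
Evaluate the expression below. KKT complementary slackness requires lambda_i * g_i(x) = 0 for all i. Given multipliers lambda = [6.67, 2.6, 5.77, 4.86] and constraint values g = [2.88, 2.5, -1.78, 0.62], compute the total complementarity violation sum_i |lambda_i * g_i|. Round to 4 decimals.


KKT complementary slackness check:
lambda_1 * g_1 = 6.67 * 2.88 = 19.2096
lambda_2 * g_2 = 2.6 * 2.5 = 6.5
lambda_3 * g_3 = 5.77 * -1.78 = -10.2706
lambda_4 * g_4 = 4.86 * 0.62 = 3.0132
Total violation = 19.2096 + 6.5 + 10.2706 + 3.0132 = 38.9934


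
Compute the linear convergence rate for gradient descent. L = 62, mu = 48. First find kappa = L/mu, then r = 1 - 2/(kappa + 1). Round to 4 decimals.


Step 1: Compute the condition number.
kappa = L/mu = 62/48 = 1.2917
Step 2: Compute the convergence rate.
r = 1 - 2/(kappa + 1) = 1 - 2*mu/(L + mu) = (L - mu)/(L + mu) = 14/110 = 0.1273


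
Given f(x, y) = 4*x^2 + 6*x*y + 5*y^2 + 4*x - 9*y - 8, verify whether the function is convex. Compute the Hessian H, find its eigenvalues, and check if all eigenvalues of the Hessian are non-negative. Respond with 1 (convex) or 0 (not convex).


The Hessian of f(x,y) = 4*x^2 + 6*x*y + 5*y^2 + 4*x - 9*y - 8 is:
H = [[8, 6], [6, 10]]
Trace = 8 + 10 = 18
Determinant = 8*10 - (6)^2 = 44
Discriminant = (18)^2 - 4*44 = 148.0
Eigenvalues: lambda_1 = 2.9172, lambda_2 = 15.0828
The function is convex.

1


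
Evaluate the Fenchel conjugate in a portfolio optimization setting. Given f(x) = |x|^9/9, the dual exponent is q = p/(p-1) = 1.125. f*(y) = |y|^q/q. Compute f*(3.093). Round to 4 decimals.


The conjugate exponent q satisfies 1/p + 1/q = 1.
p = 9, so q = 9/(9 - 1) = 1.125
|y|^q = 3.093^1.125 = 3.5619
f*(3.093) = 3.5619 / 1.125 = 3.1661


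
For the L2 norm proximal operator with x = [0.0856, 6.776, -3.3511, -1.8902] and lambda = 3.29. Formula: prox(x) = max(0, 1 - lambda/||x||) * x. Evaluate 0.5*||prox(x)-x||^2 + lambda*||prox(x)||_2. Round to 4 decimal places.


Step 1: Compute ||x||.
||x|| = 7.7926
Step 2: Compute scaling factor.
scale = max(0, 1 - 3.29/7.7926) = 0.5778
Step 3: prox(x) = [0.0495, 3.9152, -1.9363, -1.0922]
||prox(x)|| = 4.5026
Step 4: Proximal objective.
0.5*||prox-x||^2 = 5.4121
lambda*||prox|| = 14.8136
Total = 20.2255


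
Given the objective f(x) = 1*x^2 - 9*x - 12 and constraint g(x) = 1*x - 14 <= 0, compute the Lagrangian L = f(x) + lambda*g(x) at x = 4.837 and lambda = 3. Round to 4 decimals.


Step 1: Evaluate f(x).
f(4.837) = 1*4.837^2 - 9*4.837 - 12 = -32.1364
Step 2: Evaluate g(x).
g(4.837) = 1*4.837 - 14 = -9.163
Step 3: Compute Lagrangian.
L = -32.1364 + 3*-9.163 = -59.6254


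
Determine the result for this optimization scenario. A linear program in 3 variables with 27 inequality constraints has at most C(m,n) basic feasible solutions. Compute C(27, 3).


Each vertex corresponds to some choice of n active constraints out of m, so the number of vertices is at most C(m, n) = m! / (n!(m-n)!).
m = 27, n = 3
Numerator: 27 * 26 * 25
Denominator: 3! = 6
C(27, 3) = 2925


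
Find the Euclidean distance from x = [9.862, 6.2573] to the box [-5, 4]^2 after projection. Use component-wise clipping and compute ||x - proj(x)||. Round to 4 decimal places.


Project each component onto [-5, 4].
clip(9.862) = 4.0, clip(6.2573) = 4.0
Projection = [4.0, 4.0]
Squared diffs: [34.363, 5.0954]
Distance = sqrt(39.4584) = 6.2816


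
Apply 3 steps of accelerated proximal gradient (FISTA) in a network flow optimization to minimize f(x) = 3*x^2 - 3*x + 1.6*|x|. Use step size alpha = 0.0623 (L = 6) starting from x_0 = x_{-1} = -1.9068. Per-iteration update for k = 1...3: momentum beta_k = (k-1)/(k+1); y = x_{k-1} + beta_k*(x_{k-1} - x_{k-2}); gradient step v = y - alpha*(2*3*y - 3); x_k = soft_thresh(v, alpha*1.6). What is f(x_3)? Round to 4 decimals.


FISTA on f(x) = 3*x^2 - 3*x + 1.6*|x|
L = 6, alpha = 0.0623
Iteration 1: beta = 0.0, y = -1.9068 + 0.0*(-1.9068 + 1.9068) = -1.9068
  grad(y) = -14.4408, v = y - alpha*grad = -1.0071
  prox(v) = soft_thresh(-1.0071, 0.0997) = -0.9075
Iteration 2: beta = 0.3333, y = -0.9075 + 0.3333*(-0.9075 + 1.9068) = -0.5743
  grad(y) = -6.4461, v = y - alpha*grad = -0.1728
  prox(v) = soft_thresh(-0.1728, 0.0997) = -0.0731
Iteration 3: beta = 0.5, y = -0.0731 + 0.5*(-0.0731 + 0.9075) = 0.3441
  grad(y) = -0.9353, v = y - alpha*grad = 0.4024
  prox(v) = soft_thresh(0.4024, 0.0997) = 0.3027
f(x_3) = 3*0.3027^2 - 3*0.3027 + 1.6*|0.3027| = -0.1489


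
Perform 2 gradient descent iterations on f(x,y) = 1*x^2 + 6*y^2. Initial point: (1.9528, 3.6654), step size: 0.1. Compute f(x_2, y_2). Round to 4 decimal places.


Gradient descent on f(x,y) = 1*x^2 + 6*y^2.
Starting point: (1.9528, 3.6654), alpha = 0.1
Step 1: grad_x = 2*1*1.9528 = 3.9056, grad_y = 2*6*3.6654 = 43.9848
  x_1 = 1.9528 - 0.1*3.9056 = 1.5622
  y_1 = 3.6654 - 0.1*43.9848 = -0.7331
Step 2: grad_x = 2*1*1.5622 = 3.1245, grad_y = 2*6*-0.7331 = -8.797
  x_2 = 1.5622 - 0.1*3.1245 = 1.2498
  y_2 = -0.7331 - 0.1*-8.797 = 0.1466
f(1.2498, 0.1466) = 1*1.2498^2 + 6*0.1466^2 = 1.691


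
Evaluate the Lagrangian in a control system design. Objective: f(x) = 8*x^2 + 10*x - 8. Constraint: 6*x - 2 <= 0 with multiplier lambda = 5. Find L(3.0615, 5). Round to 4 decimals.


Step 1: Evaluate f(x).
f(3.0615) = 8*3.0615^2 + 10*3.0615 - 8 = 97.5973
Step 2: Evaluate g(x).
g(3.0615) = 6*3.0615 - 2 = 16.369
Step 3: Compute Lagrangian.
L = 97.5973 + 5*16.369 = 179.4423


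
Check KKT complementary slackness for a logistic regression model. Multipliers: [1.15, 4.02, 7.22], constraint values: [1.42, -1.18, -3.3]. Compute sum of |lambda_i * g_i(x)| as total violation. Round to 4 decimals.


KKT complementary slackness check:
lambda_1 * g_1 = 1.15 * 1.42 = 1.633
lambda_2 * g_2 = 4.02 * -1.18 = -4.7436
lambda_3 * g_3 = 7.22 * -3.3 = -23.826
Total violation = 1.633 + 4.7436 + 23.826 = 30.2026


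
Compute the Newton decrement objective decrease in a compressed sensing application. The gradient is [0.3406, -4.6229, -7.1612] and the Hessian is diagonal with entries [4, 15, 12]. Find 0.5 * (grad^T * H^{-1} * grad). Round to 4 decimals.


Step 1: H is diagonal, so H^(-1) * g = [0.0852, -0.3082, -0.5968].
Step 2: g^T H^(-1) g = sum_i g_i^2 / H_ii
  = (0.3406)^2/4 + (-4.6229)^2/15 + (-7.1612)^2/12
  = 0.029 + 1.4247 + 4.2736 = 5.7273
Step 3: Objective decrease = 0.5 * g^T H^(-1) g = 2.8637


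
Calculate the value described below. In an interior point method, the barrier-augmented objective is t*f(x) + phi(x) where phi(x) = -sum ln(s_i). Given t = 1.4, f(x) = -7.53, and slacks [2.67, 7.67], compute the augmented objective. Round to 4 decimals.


Step 1: Compute log-barrier.
ln values: [0.9821, 2.0373]
phi = -(0.9821 + 2.0373) = -3.0194
Step 2: Compute augmented objective.
t*f(x) = 1.4*-7.53 = -10.542
Total = -10.542 - 3.0194 = -13.5614


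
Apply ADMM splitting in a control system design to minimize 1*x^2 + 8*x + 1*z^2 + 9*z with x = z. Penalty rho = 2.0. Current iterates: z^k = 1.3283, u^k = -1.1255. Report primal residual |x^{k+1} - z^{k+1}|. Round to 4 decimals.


ADMM iteration with rho = 2.0, z^k = 1.3283, u^k = -1.1255
Step 1: x-update.
Minimize 1*x^2 + 8*x + (2.0/2)*(x - 1.3283 - 1.1255)^2
FOC: (2*1 + 2.0)*x = -8 + 2.0*(1.3283 + 1.1255)
x^{k+1} = -0.7731
Step 2: z-update.
Minimize 1*z^2 + 9*z + (2.0/2)*(-0.7731 - z - 1.1255)^2
FOC: (2*1 + 2.0)*z = -9 + 2.0*(-0.7731 - 1.1255)
z^{k+1} = -3.1993
Step 3: u-update.
u^{k+1} = -1.1255 - 0.7731 + 3.1993 = 1.3007
Step 4: Primal residual = |-0.7731 + 3.1993| = 2.4262


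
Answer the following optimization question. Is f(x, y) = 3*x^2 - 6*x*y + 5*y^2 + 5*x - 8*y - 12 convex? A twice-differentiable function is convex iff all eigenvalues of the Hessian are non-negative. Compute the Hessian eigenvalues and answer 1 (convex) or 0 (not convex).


The Hessian of f(x,y) = 3*x^2 - 6*x*y + 5*y^2 + 5*x - 8*y - 12 is:
H = [[6, -6], [-6, 10]]
Trace = 6 + 10 = 16
Determinant = 6*10 - (-6)^2 = 24
Discriminant = (16)^2 - 4*24 = 160.0
Eigenvalues: lambda_1 = 1.6754, lambda_2 = 14.3246
The function is convex.

1


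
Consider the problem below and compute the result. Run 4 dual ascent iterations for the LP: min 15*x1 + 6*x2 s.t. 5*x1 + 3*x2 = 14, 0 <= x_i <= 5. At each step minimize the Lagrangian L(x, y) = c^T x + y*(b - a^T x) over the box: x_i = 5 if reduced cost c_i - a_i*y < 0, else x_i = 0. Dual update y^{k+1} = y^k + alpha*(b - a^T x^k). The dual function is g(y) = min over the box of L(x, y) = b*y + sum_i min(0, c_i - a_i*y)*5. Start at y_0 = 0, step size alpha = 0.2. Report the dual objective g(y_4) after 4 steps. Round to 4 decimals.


Dual ascent for LP: min 15*x1 + 6*x2, 5*x1 + 3*x2 = 14, 0 <= x_i <= 5
Step 1: y^k = 0.0, reduced costs: (15.0, 6.0)
  x^k = (0.0, 0.0), subgradient = b - a^T x = 14.0
  y^{k+1} = 0.0 + 0.2*14.0 = 2.8
Step 2: y^k = 2.8, reduced costs: (1.0, -2.4)
  x^k = (0.0, 5.0), subgradient = b - a^T x = -1.0
  y^{k+1} = 2.8 + 0.2*-1.0 = 2.6
Step 3: y^k = 2.6, reduced costs: (2.0, -1.8)
  x^k = (0.0, 5.0), subgradient = b - a^T x = -1.0
  y^{k+1} = 2.6 + 0.2*-1.0 = 2.4
Step 4: y^k = 2.4, reduced costs: (3.0, -1.2)
  x^k = (0.0, 5.0), subgradient = b - a^T x = -1.0
  y^{k+1} = 2.4 + 0.2*-1.0 = 2.2
Dual objective at y_4 = 2.2: reduced costs (4.0, -0.6), box minimizer x = (0.0, 5.0)
g(y_4) = b*y + (c1 - a1*y)*x1 + (c2 - a2*y)*x2 = 14*2.2 + 4.0*0.0 + (-0.6)*5.0 = 30.8 + 0.0 - 3.0 = 27.8


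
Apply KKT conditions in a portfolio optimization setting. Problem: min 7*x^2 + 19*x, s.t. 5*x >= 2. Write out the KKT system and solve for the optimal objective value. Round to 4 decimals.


Step 1: Try lambda = 0 (constraint inactive).
x_unc = -19/(2*7) = -1.3571
Check: 5*-1.3571 = -6.7855 < 2 -- violated!
Step 2: Constraint must be active: 5*x = 2
x* = 2/5 = 0.4
lambda = (2*7*0.4 + 19)/5 = 4.92
Step 3: Compute optimal value.
f(x*) = 7*0.4^2 + 19*0.4 = 8.72


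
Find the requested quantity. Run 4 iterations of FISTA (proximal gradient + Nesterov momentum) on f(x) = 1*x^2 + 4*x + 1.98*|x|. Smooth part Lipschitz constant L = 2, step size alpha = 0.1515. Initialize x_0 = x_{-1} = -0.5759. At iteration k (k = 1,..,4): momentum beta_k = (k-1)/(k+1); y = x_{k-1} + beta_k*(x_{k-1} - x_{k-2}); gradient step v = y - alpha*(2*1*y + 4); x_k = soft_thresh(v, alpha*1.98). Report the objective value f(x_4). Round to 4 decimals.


FISTA on f(x) = 1*x^2 + 4*x + 1.98*|x|
L = 2, alpha = 0.1515
Iteration 1: beta = 0.0, y = -0.5759 + 0.0*(-0.5759 + 0.5759) = -0.5759
  grad(y) = 2.8482, v = y - alpha*grad = -1.0074
  prox(v) = soft_thresh(-1.0074, 0.3) = -0.7074
Iteration 2: beta = 0.3333, y = -0.7074 + 0.3333*(-0.7074 + 0.5759) = -0.7513
  grad(y) = 2.4974, v = y - alpha*grad = -1.1296
  prox(v) = soft_thresh(-1.1296, 0.3) = -0.8297
Iteration 3: beta = 0.5, y = -0.8297 + 0.5*(-0.8297 + 0.7074) = -0.8908
  grad(y) = 2.2184, v = y - alpha*grad = -1.2269
  prox(v) = soft_thresh(-1.2269, 0.3) = -0.9269
Iteration 4: beta = 0.6, y = -0.9269 + 0.6*(-0.9269 + 0.8297) = -0.9853
  grad(y) = 2.0295, v = y - alpha*grad = -1.2927
  prox(v) = soft_thresh(-1.2927, 0.3) = -0.9928
f(x_4) = 1*(-0.9928)^2 + 4*(-0.9928) + 1.98*|-0.9928| = -1.0198


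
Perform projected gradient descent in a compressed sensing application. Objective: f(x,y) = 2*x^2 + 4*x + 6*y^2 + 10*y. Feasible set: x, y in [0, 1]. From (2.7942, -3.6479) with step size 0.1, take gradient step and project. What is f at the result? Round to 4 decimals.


Step 1: Compute gradient at (2.7942, -3.6479).
grad_x = 2*2*2.7942 + 4 = 15.1768
grad_y = 2*6*-3.6479 + 10 = -33.7748
Step 2: Gradient step.
x_raw = 2.7942 - 0.1*15.1768 = 1.2765
y_raw = -3.6479 - 0.1*-33.7748 = -0.2704
Step 3: Project onto [0, 1].
x_proj = clip(1.2765) = 1.0
y_proj = clip(-0.2704) = 0.0
Step 4: Evaluate f.
f(1.0, 0.0) = 6.0
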